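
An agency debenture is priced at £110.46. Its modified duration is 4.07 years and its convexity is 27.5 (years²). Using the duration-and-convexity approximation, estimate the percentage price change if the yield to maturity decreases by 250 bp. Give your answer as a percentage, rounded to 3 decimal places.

+11.034%

Duration effect: -D_mod·Δy = -4.07 × (-0.025) = +0.101750
Convexity effect: ½·C·(Δy)² = 0.5 × 27.5 × (-0.025)² = +0.00859375
ΔP/P ≈ +0.101750 + 0.00859375 = +0.11034375
= +11.034375%.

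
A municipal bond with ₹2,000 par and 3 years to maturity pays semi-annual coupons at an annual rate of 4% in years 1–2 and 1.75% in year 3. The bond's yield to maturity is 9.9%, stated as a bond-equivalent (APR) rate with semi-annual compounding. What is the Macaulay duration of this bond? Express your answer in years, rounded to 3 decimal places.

Periodic yield y = 0.0495. Discount each cash flow and weight by its period:
  t   CF        PV=CF/(1+0.0495)^t    t·PV
  1        40.00        38.1134        38.1134
  2        40.00        36.3158        72.6315
  3        40.00        34.6029       103.8087
  4        40.00        32.9709       131.8834
  5        17.50        13.7444        68.7220
  6     2,017.50     1,509.7981     9,058.7888
  Σ                  1,665.5455     9,473.9479
Price P = Σ PV = 1,665.5455.
Macaulay duration = Σ(t·PV) / P = 9,473.9479 / 1,665.5455 = 5.68820 half-year periods.
In years: 5.68820 / 2 = 2.84410 years.

2.844 years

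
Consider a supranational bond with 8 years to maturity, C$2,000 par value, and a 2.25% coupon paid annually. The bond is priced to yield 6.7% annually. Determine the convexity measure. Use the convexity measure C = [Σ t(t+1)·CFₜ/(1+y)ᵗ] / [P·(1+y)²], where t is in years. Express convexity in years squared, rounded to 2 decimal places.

With y = 0.067:
  t   CF        PV=CF/(1+0.067)^t    t·PV        t(t+1)·PV
  1        45.00        42.1743        42.1743          84.3486
  2        45.00        39.5261        79.0521         237.1564
  3        45.00        37.0441       111.1324         444.5294
  4        45.00        34.7180       138.8720         694.3602
  5        45.00        32.5380       162.6898         976.1390
  6        45.00        30.4948       182.9689       1,280.7822
  7        45.00        28.5800       200.0597       1,600.4776
  8     2,045.00     1,217.2449     9,737.9591      87,641.6315
  Σ                  1,462.3201    10,654.9083      92,959.4250
P = 1,462.3201.
Convexity = Σ t(t+1)·PV / [P·(1+y)²] = 92,959.4250 / (1,462.3201 × 1.138489) = 55.83701.

55.84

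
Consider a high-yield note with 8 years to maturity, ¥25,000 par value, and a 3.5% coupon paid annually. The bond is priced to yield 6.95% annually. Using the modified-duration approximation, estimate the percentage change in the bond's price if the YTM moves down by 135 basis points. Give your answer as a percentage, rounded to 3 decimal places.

Periodic yield y = 0.0695. Modified duration first:
  t   CF        PV=CF/(1+0.0695)^t    t·PV
  1       875.00       818.1393       818.1393
  2       875.00       764.9736     1,529.9473
  3       875.00       715.2629     2,145.7886
  4       875.00       668.7825     2,675.1300
  5       875.00       625.3226     3,126.6129
  6       875.00       584.6868     3,508.1210
  7       875.00       546.6918     3,826.8423
  8    25,875.00    15,115.9013   120,927.2103
  Σ                 19,839.7608   138,557.7918
P = 19,839.7608; D_Mac = 6.98384 yrs; D_mod = 6.98384/(1+0.0695) = 6.53001 yrs.
ΔP/P ≈ -D_mod · Δy = -6.53001 × (-0.0135) = +0.088155 = +8.8155%.

+8.816%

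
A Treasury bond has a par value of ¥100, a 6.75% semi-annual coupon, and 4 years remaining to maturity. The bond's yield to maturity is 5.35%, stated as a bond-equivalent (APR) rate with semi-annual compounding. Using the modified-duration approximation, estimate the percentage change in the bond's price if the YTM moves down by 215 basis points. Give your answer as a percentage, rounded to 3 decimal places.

Periodic yield y = 0.02675. Modified duration first:
  t   CF        PV=CF/(1+0.02675)^t    t·PV
  1        3.375         3.2871         3.2871
  2        3.375         3.2014         6.4029
  3        3.375         3.1180         9.3541
  4        3.375         3.0368        12.1472
  5        3.375         2.9577        14.7884
  6        3.375         2.8806        17.2837
  7        3.375         2.8056        19.6390
  8      103.375        83.6947       669.5574
  Σ                    104.9819       752.4596
P = 104.9819; D_Mac = 7.16752 half-year periods = 3.58376 yrs; D_mod = 3.58376/(1+0.02675) = 3.49039 yrs.
ΔP/P ≈ -D_mod · Δy = -3.49039 × (-0.0215) = +0.075043 = +7.5043%.

+7.504%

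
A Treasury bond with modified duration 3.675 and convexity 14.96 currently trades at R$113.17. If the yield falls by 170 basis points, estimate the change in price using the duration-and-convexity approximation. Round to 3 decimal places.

Duration effect: -D_mod·Δy = -3.675 × (-0.017) = +0.062475
Convexity effect: ½·C·(Δy)² = 0.5 × 14.96 × (-0.017)² = +0.00216172
ΔP/P ≈ +0.062475 + 0.00216172 = +0.06463672
ΔP ≈ 113.17 × (+0.06463672) = +7.3149376024.

+R$7.315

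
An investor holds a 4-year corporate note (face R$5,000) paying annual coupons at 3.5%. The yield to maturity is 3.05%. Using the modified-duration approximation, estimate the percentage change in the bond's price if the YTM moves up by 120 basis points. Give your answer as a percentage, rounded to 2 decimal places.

-4.43%

Periodic yield y = 0.0305. Modified duration first:
  t   CF        PV=CF/(1+0.0305)^t    t·PV
  1       175.00       169.8205       169.8205
  2       175.00       164.7943       329.5885
  3       175.00       159.9168       479.7504
  4     5,175.00     4,589.0033    18,356.0132
  Σ                  5,083.5348    19,335.1725
P = 5,083.5348; D_Mac = 3.80349 yrs; D_mod = 3.80349/(1+0.0305) = 3.69092 yrs.
ΔP/P ≈ -D_mod · Δy = -3.69092 × (+0.012) = -0.044291 = -4.4291%.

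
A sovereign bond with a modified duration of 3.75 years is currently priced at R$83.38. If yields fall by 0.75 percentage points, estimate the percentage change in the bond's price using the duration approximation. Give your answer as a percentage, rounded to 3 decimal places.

Duration approximation: ΔP/P ≈ -D_mod · Δy = -3.75 × (-0.0075) = +0.028125.
As a percentage: +2.8125%.

+2.813%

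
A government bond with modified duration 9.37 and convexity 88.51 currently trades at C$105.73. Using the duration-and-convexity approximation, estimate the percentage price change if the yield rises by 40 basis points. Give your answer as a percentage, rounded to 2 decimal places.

-3.68%

Duration effect: -D_mod·Δy = -9.37 × (+0.004) = -0.037480
Convexity effect: ½·C·(Δy)² = 0.5 × 88.51 × (0.004)² = +0.00070808
ΔP/P ≈ -0.037480 + 0.00070808 = -0.03677192
= -3.677192%.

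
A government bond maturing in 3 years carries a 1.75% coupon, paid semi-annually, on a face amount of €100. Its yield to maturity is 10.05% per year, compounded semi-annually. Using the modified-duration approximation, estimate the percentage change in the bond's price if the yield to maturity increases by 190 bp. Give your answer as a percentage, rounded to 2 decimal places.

Periodic yield y = 0.05025. Modified duration first:
  t   CF        PV=CF/(1+0.05025)^t    t·PV
  1        0.875         0.8331         0.8331
  2        0.875         0.7933         1.5865
  3        0.875         0.7553         2.2660
  4        0.875         0.7192         2.8767
  5        0.875         0.6848         3.4238
  6      100.875        75.1670       451.0022
  Σ                     78.9527       461.9884
P = 78.9527; D_Mac = 5.85146 half-year periods = 2.92573 yrs; D_mod = 2.92573/(1+0.05025) = 2.78574 yrs.
ΔP/P ≈ -D_mod · Δy = -2.78574 × (+0.019) = -0.052929 = -5.2929%.

-5.29%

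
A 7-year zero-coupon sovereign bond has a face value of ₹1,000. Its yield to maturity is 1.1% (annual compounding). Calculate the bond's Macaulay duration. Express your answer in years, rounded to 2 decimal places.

7.00 years

A zero-coupon bond has a single cash flow at maturity, so its Macaulay duration equals its maturity: 7 years.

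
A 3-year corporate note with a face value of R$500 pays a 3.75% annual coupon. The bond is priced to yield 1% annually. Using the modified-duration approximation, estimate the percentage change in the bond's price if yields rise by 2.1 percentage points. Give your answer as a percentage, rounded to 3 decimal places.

-6.024%

Periodic yield y = 0.01. Modified duration first:
  t   CF        PV=CF/(1+0.01)^t    t·PV
  1        18.75        18.5644        18.5644
  2        18.75        18.3806        36.7611
  3       518.75       503.4936     1,510.4809
  Σ                    540.4385     1,565.8064
P = 540.4385; D_Mac = 2.89729 yrs; D_mod = 2.89729/(1+0.01) = 2.86860 yrs.
ΔP/P ≈ -D_mod · Δy = -2.86860 × (+0.021) = -0.060241 = -6.0241%.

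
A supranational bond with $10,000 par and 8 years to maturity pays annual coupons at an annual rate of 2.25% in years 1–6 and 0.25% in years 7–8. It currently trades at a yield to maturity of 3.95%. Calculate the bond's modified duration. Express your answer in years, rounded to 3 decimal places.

7.081 years

Periodic yield y = 0.0395. First find Macaulay duration:
  t   CF        PV=CF/(1+0.0395)^t    t·PV
  1       225.00       216.4502       216.4502
  2       225.00       208.2253       416.4506
  3       225.00       200.3130       600.9389
  4       225.00       192.7013       770.8050
  5       225.00       185.3788       926.8940
  6       225.00       178.3346     1,070.0075
  7        25.00        19.0620       133.4340
  8    10,025.00     7,353.4041    58,827.2327
  Σ                  8,553.8692    62,962.2129
P = 8,553.8692; Macaulay duration = 62,962.2129 / 8,553.8692 = 7.36067 years.
Modified duration = D_Mac / (1 + y) = 7.36067 / 1.0395 = 7.08097 years.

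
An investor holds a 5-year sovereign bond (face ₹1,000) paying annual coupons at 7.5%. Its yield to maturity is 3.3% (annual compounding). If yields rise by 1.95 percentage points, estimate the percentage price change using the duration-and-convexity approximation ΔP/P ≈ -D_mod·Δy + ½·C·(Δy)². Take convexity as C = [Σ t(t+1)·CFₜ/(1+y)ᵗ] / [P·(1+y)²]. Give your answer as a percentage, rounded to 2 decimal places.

-7.87%

With y = 0.033:
  t   CF        PV=CF/(1+0.033)^t    t·PV        t(t+1)·PV
  1        75.00        72.6041        72.6041         145.2081
  2        75.00        70.2847       140.5693         421.7080
  3        75.00        68.0394       204.1181         816.4725
  4        75.00        65.8658       263.4632       1,317.3160
  5     1,075.00       913.9172     4,569.5861      27,417.5164
  Σ                  1,190.7111     5,250.3408      30,118.2210
P = 1,190.7111; D_Mac = 4.40942 yrs; D_mod = 4.26855 yrs; C = 23.70403.
Duration effect: -4.26855 × (+0.0195) = -0.083237
Convexity effect: 0.5 × 23.70403 × (0.0195)² = +0.0045067
ΔP/P ≈ -0.083237 + 0.0045067 = -0.078730 = -7.8730%.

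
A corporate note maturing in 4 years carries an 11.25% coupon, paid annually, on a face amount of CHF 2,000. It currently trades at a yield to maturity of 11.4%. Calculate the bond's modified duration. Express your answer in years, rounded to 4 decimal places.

Periodic yield y = 0.114. First find Macaulay duration:
  t   CF        PV=CF/(1+0.114)^t    t·PV
  1       225.00       201.9749       201.9749
  2       225.00       181.3060       362.6120
  3       225.00       162.7522       488.2567
  4     2,225.00     1,444.7385     5,778.9541
  Σ                  1,990.7716     6,831.7976
P = 1,990.7716; Macaulay duration = 6,831.7976 / 1,990.7716 = 3.43173 years.
Modified duration = D_Mac / (1 + y) = 3.43173 / 1.114 = 3.08055 years.

3.0806 years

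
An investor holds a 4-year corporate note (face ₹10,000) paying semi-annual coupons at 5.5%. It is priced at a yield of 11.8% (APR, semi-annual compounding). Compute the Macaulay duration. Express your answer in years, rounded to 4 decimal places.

Periodic yield y = 0.059. Discount each cash flow and weight by its period:
  t   CF        PV=CF/(1+0.059)^t    t·PV
  1       275.00       259.6789       259.6789
  2       275.00       245.2115       490.4229
  3       275.00       231.5500       694.6500
  4       275.00       218.6497       874.5987
  5       275.00       206.4681     1,032.3403
  6       275.00       194.9651     1,169.7908
  7       275.00       184.1030     1,288.7213
  8    10,275.00     6,495.5234    51,964.1870
  Σ                  8,036.1497    57,774.3900
Price P = Σ PV = 8,036.1497.
Macaulay duration = Σ(t·PV) / P = 57,774.3900 / 8,036.1497 = 7.18931 half-year periods.
In years: 7.18931 / 2 = 3.59466 years.

3.5947 years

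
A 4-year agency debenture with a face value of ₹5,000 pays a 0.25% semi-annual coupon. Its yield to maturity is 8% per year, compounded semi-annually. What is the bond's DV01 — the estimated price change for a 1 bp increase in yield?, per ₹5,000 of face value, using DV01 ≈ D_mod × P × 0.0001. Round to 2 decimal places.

₹1.41

Periodic yield y = 0.04.
  t   CF        PV=CF/(1+0.04)^t    t·PV
  1         6.25         6.0096         6.0096
  2         6.25         5.7785        11.5570
  3         6.25         5.5562        16.6687
  4         6.25         5.3425        21.3701
  5         6.25         5.1370        25.6852
  6         6.25         4.9395        29.6368
  7         6.25         4.7495        33.2464
  8     5,006.25     3,658.0178    29,264.1427
  Σ                  3,695.5307    29,408.3165
P = 3,695.5307; D_Mac = 7.95781 half-year periods = 3.97890 yrs; D_mod = 3.82587 yrs.
DV01 ≈ 3.82587 × 3,695.5307 × 0.0001 = 1.413861.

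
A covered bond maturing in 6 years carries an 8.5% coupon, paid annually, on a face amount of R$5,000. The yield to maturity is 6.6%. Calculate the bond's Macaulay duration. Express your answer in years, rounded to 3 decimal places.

4.991 years

Periodic yield y = 0.066. Discount each cash flow and weight by its year:
  t   CF        PV=CF/(1+0.066)^t    t·PV
  1       425.00       398.6867       398.6867
  2       425.00       374.0025       748.0050
  3       425.00       350.8466     1,052.5399
  4       425.00       329.1244     1,316.4977
  5       425.00       308.7471     1,543.7356
  6     5,425.00     3,697.0601    22,182.3608
  Σ                  5,458.4675    27,241.8257
Price P = Σ PV = 5,458.4675.
Macaulay duration = Σ(t·PV) / P = 27,241.8257 / 5,458.4675 = 4.99075 years.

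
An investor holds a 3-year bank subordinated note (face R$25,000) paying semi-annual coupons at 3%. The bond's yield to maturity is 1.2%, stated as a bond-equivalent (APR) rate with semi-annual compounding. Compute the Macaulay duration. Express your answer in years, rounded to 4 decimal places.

Periodic yield y = 0.006. Discount each cash flow and weight by its period:
  t   CF        PV=CF/(1+0.006)^t    t·PV
  1       375.00       372.7634       372.7634
  2       375.00       370.5402       741.0804
  3       375.00       368.3302     1,104.9906
  4       375.00       366.1334     1,464.5336
  5       375.00       363.9497     1,819.7485
  6    25,375.00    24,480.3807   146,882.2840
  Σ                 26,322.0975   152,385.4004
Price P = Σ PV = 26,322.0975.
Macaulay duration = Σ(t·PV) / P = 152,385.4004 / 26,322.0975 = 5.78926 half-year periods.
In years: 5.78926 / 2 = 2.89463 years.

2.8946 years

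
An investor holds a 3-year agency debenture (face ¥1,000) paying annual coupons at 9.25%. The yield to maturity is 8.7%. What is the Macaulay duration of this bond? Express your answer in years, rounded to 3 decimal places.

Periodic yield y = 0.087. Discount each cash flow and weight by its year:
  t   CF        PV=CF/(1+0.087)^t    t·PV
  1        92.50        85.0966        85.0966
  2        92.50        78.2857       156.5715
  3     1,092.50       850.6146     2,551.8437
  Σ                  1,013.9969     2,793.5118
Price P = Σ PV = 1,013.9969.
Macaulay duration = Σ(t·PV) / P = 2,793.5118 / 1,013.9969 = 2.75495 years.

2.755 years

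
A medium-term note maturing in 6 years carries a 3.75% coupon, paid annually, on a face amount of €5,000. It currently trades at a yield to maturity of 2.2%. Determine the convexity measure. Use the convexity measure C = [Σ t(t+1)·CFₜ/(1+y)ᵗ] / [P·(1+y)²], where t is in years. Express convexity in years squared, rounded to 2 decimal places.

35.83

With y = 0.022:
  t   CF        PV=CF/(1+0.022)^t    t·PV        t(t+1)·PV
  1       187.50       183.4638       183.4638         366.9276
  2       187.50       179.5145       359.0290       1,077.0869
  3       187.50       175.6502       526.9505       2,107.8021
  4       187.50       171.8691       687.4762       3,437.3811
  5       187.50       168.1693       840.8466       5,045.0799
  6     5,187.50     4,552.5291    27,315.1749     191,206.2241
  Σ                  5,431.1960    29,912.9410     203,240.5017
P = 5,431.1960.
Convexity = Σ t(t+1)·PV / [P·(1+y)²] = 203,240.5017 / (5,431.1960 × 1.044484) = 35.82721.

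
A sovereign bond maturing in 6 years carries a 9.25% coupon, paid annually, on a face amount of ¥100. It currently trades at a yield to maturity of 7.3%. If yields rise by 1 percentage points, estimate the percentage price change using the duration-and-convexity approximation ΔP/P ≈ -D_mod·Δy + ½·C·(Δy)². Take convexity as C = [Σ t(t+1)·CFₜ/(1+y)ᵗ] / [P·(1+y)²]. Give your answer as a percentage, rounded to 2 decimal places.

With y = 0.073:
  t   CF        PV=CF/(1+0.073)^t    t·PV        t(t+1)·PV
  1         9.25         8.6207         8.6207          17.2414
  2         9.25         8.0342        16.0684          48.2052
  3         9.25         7.4876        22.4628          89.8512
  4         9.25         6.9782        27.9128         139.5638
  5         9.25         6.5034        32.5172         195.1032
  6       109.25        71.5852       429.5111       3,006.5775
  Σ                    109.2093       537.0929       3,496.5422
P = 109.2093; D_Mac = 4.91801 yrs; D_mod = 4.58342 yrs; C = 27.80864.
Duration effect: -4.58342 × (+0.01) = -0.045834
Convexity effect: 0.5 × 27.80864 × (0.01)² = +0.0013904
ΔP/P ≈ -0.045834 + 0.0013904 = -0.044444 = -4.4444%.

-4.44%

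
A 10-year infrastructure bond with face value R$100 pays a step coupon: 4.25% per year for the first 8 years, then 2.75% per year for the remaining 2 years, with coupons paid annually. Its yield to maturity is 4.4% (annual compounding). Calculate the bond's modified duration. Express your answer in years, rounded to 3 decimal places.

Periodic yield y = 0.044. First find Macaulay duration:
  t   CF        PV=CF/(1+0.044)^t    t·PV
  1         4.25         4.0709         4.0709
  2         4.25         3.8993         7.7986
  3         4.25         3.7350        11.2049
  4         4.25         3.5776        14.3102
  5         4.25         3.4268        17.1339
  6         4.25         3.2824        19.6941
  7         4.25         3.1440        22.0081
  8         4.25         3.0115        24.0921
  9         2.75         1.8665        16.7985
  10      102.75        66.8001       668.0006
  Σ                     96.8140       805.1121
P = 96.8140; Macaulay duration = 805.1121 / 96.8140 = 8.31607 years.
Modified duration = D_Mac / (1 + y) = 8.31607 / 1.044 = 7.96559 years.

7.966 years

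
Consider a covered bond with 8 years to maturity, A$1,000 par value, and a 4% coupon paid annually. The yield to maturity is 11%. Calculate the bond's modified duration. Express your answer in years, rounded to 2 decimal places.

6.04 years

Periodic yield y = 0.11. First find Macaulay duration:
  t   CF        PV=CF/(1+0.11)^t    t·PV
  1        40.00        36.0360        36.0360
  2        40.00        32.4649        64.9298
  3        40.00        29.2477        87.7430
  4        40.00        26.3492       105.3970
  5        40.00        23.7381       118.6903
  6        40.00        21.3856       128.3138
  7        40.00        19.2663       134.8644
  8     1,040.00       451.2836     3,610.2684
  Σ                    639.7714     4,286.2426
P = 639.7714; Macaulay duration = 4,286.2426 / 639.7714 = 6.69965 years.
Modified duration = D_Mac / (1 + y) = 6.69965 / 1.11 = 6.03572 years.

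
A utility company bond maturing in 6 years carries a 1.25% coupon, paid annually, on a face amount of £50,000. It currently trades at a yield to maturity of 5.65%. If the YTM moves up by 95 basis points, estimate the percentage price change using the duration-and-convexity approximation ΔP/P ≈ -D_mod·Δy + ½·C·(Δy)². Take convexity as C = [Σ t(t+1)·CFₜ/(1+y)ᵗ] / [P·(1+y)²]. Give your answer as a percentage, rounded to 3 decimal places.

With y = 0.0565:
  t   CF        PV=CF/(1+0.0565)^t    t·PV        t(t+1)·PV
  1       625.00       591.5760       591.5760       1,183.1519
  2       625.00       559.9394     1,119.8788       3,359.6363
  3       625.00       529.9947     1,589.9841       6,359.9362
  4       625.00       501.6514     2,006.6055      10,033.0276
  5       625.00       474.8238     2,374.1192      14,244.7150
  6    50,625.00    36,403.9097   218,423.4579   1,528,964.2055
  Σ                 39,061.8949   226,105.6214   1,564,144.6726
P = 39,061.8949; D_Mac = 5.78839 yrs; D_mod = 5.47884 yrs; C = 35.87440.
Duration effect: -5.47884 × (+0.0095) = -0.052049
Convexity effect: 0.5 × 35.87440 × (0.0095)² = +0.0016188
ΔP/P ≈ -0.052049 + 0.0016188 = -0.050430 = -5.0430%.

-5.043%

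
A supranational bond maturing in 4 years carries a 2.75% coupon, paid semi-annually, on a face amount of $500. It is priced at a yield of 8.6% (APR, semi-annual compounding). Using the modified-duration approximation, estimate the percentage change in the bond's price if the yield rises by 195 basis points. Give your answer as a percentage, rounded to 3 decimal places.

Periodic yield y = 0.043. Modified duration first:
  t   CF        PV=CF/(1+0.043)^t    t·PV
  1        6.875         6.5916         6.5916
  2        6.875         6.3198        12.6396
  3        6.875         6.0593        18.1778
  4        6.875         5.8095        23.2378
  5        6.875         5.5699        27.8497
  6        6.875         5.3403        32.0419
  7        6.875         5.1201        35.8410
  8      506.875       361.9315     2,895.4521
  Σ                    402.7420     3,051.8316
P = 402.7420; D_Mac = 7.57763 half-year periods = 3.78882 yrs; D_mod = 3.78882/(1+0.043) = 3.63261 yrs.
ΔP/P ≈ -D_mod · Δy = -3.63261 × (+0.0195) = -0.070836 = -7.0836%.

-7.084%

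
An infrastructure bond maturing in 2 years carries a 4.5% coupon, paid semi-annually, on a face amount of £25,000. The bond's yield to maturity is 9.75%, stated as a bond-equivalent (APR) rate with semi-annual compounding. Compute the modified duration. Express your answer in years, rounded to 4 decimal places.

1.8414 years

Periodic yield y = 0.04875. First find Macaulay duration:
  t   CF        PV=CF/(1+0.04875)^t    t·PV
  1       562.50       536.3528       536.3528
  2       562.50       511.4210     1,022.8421
  3       562.50       487.6482     1,462.9445
  4    25,562.50    21,130.7752    84,523.1008
  Σ                 22,666.1972    87,545.2402
P = 22,666.1972; Macaulay duration = 87,545.2402 / 22,666.1972 = 3.86237 half-year periods = 1.93119 years.
Modified duration = D_Mac / (1 + y) = 1.93119 / 1.04875 = 1.84142 years.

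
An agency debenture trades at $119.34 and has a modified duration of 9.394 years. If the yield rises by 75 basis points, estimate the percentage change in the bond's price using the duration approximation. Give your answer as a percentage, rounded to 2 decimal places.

Duration approximation: ΔP/P ≈ -D_mod · Δy = -9.394 × (+0.0075) = -0.070455.
As a percentage: -7.0455%.

-7.05%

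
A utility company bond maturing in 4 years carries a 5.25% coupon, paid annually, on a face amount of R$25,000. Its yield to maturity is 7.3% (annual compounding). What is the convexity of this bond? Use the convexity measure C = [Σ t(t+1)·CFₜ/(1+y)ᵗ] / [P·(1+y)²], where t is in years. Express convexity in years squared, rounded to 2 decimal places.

With y = 0.073:
  t   CF        PV=CF/(1+0.073)^t    t·PV        t(t+1)·PV
  1     1,312.50     1,223.2060     1,223.2060       2,446.4119
  2     1,312.50     1,139.9869     2,279.9738       6,839.9215
  3     1,312.50     1,062.4296     3,187.2887      12,749.1547
  4    26,312.50    19,850.1241    79,400.4962     397,002.4811
  Σ                 23,275.7465    86,090.9647     419,037.9693
P = 23,275.7465.
Convexity = Σ t(t+1)·PV / [P·(1+y)²] = 419,037.9693 / (23,275.7465 × 1.151329) = 15.63689.

15.64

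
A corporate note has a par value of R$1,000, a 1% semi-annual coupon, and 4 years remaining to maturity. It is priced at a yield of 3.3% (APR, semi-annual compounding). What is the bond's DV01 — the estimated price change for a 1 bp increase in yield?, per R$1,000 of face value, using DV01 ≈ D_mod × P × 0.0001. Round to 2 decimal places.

Periodic yield y = 0.0165.
  t   CF        PV=CF/(1+0.0165)^t    t·PV
  1         5.00         4.9188         4.9188
  2         5.00         4.8390         9.6780
  3         5.00         4.7604        14.2813
  4         5.00         4.6832        18.7327
  5         5.00         4.6072        23.0358
  6         5.00         4.5324        27.1942
  7         5.00         4.4588        31.2116
  8     1,005.00       881.6719     7,053.3752
  Σ                    914.4717     7,182.4277
P = 914.4717; D_Mac = 7.85418 half-year periods = 3.92709 yrs; D_mod = 3.86335 yrs.
DV01 ≈ 3.86335 × 914.4717 × 0.0001 = 0.353292.

R$0.35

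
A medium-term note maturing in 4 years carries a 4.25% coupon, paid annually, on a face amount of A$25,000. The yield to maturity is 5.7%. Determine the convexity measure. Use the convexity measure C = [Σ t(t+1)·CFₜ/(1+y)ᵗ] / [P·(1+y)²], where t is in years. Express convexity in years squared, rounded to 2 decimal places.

With y = 0.057:
  t   CF        PV=CF/(1+0.057)^t    t·PV        t(t+1)·PV
  1     1,062.50     1,005.2034     1,005.2034       2,010.4068
  2     1,062.50       950.9966     1,901.9932       5,705.9796
  3     1,062.50       899.7130     2,699.1389      10,796.5555
  4    26,062.50    20,879.3091    83,517.2363     417,586.1814
  Σ                 23,735.2220    89,123.5718     436,099.1234
P = 23,735.2220.
Convexity = Σ t(t+1)·PV / [P·(1+y)²] = 436,099.1234 / (23,735.2220 × 1.117249) = 16.44531.

16.45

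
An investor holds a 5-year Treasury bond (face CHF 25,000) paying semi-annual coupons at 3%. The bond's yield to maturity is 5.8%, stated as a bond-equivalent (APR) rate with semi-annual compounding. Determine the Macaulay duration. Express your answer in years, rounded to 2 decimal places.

4.65 years

Periodic yield y = 0.029. Discount each cash flow and weight by its period:
  t   CF        PV=CF/(1+0.029)^t    t·PV
  1       375.00       364.4315       364.4315
  2       375.00       354.1608       708.3216
  3       375.00       344.1796     1,032.5388
  4       375.00       334.4797     1,337.9188
  5       375.00       325.0532     1,625.2658
  6       375.00       315.8923     1,895.3537
  7       375.00       306.9896     2,148.9271
  8       375.00       298.3378     2,386.7023
  9       375.00       289.9298     2,609.3684
  10   25,375.00    19,065.6802   190,656.8017
  Σ                 21,999.1344   204,765.6298
Price P = Σ PV = 21,999.1344.
Macaulay duration = Σ(t·PV) / P = 204,765.6298 / 21,999.1344 = 9.30789 half-year periods.
In years: 9.30789 / 2 = 4.65395 years.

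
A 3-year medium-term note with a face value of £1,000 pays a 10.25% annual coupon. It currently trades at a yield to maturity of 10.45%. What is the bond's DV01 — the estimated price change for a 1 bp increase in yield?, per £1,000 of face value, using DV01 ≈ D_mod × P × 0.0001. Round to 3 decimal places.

£0.246

Periodic yield y = 0.1045.
  t   CF        PV=CF/(1+0.1045)^t    t·PV
  1       102.50        92.8022        92.8022
  2       102.50        84.0219       168.0438
  3     1,102.50       818.2414     2,454.7241
  Σ                    995.0654     2,715.5701
P = 995.0654; D_Mac = 2.72904 yrs; D_mod = 2.47083 yrs.
DV01 ≈ 2.47083 × 995.0654 × 0.0001 = 0.245864.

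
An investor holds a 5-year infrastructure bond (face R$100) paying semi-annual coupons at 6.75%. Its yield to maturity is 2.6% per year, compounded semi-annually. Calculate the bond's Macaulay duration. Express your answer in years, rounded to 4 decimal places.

4.3929 years

Periodic yield y = 0.013. Discount each cash flow and weight by its period:
  t   CF        PV=CF/(1+0.013)^t    t·PV
  1        3.375         3.3317         3.3317
  2        3.375         3.2889         6.5779
  3        3.375         3.2467         9.7402
  4        3.375         3.2051        12.8202
  5        3.375         3.1639        15.8196
  6        3.375         3.1233        18.7399
  7        3.375         3.0832        21.5827
  8        3.375         3.0437        24.3494
  9        3.375         3.0046        27.0415
  10     103.375        90.8492       908.4919
  Σ                    119.3404     1,048.4951
Price P = Σ PV = 119.3404.
Macaulay duration = Σ(t·PV) / P = 1,048.4951 / 119.3404 = 8.78575 half-year periods.
In years: 8.78575 / 2 = 4.39288 years.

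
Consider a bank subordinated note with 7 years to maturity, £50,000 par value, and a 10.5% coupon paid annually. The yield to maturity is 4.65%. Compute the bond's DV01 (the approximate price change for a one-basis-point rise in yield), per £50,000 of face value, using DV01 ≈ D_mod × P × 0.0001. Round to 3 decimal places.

£35.557

Periodic yield y = 0.0465.
  t   CF        PV=CF/(1+0.0465)^t    t·PV
  1     5,250.00     5,016.7224     5,016.7224
  2     5,250.00     4,793.8102     9,587.6205
  3     5,250.00     4,580.8029    13,742.4087
  4     5,250.00     4,377.2603    17,509.0412
  5     5,250.00     4,182.7619    20,913.8093
  6     5,250.00     3,996.9057    23,981.4345
  7    55,250.00    40,193.6692   281,355.6842
  Σ                 67,141.9326   372,106.7208
P = 67,141.9326; D_Mac = 5.54209 yrs; D_mod = 5.29583 yrs.
DV01 ≈ 5.29583 × 67,141.9326 × 0.0001 = 35.557260.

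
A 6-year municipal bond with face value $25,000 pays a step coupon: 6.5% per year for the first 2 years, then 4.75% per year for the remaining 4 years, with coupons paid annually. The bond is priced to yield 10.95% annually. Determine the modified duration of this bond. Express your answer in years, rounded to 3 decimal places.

Periodic yield y = 0.1095. First find Macaulay duration:
  t   CF        PV=CF/(1+0.1095)^t    t·PV
  1     1,625.00     1,464.6237     1,464.6237
  2     1,625.00     1,320.0754     2,640.1509
  3     1,187.50       869.4642     2,608.3926
  4     1,187.50       783.6541     3,134.6163
  5     1,187.50       706.3128     3,531.5641
  6    26,187.50    14,038.8069    84,232.8415
  Σ                 19,182.9371    97,612.1890
P = 19,182.9371; Macaulay duration = 97,612.1890 / 19,182.9371 = 5.08849 years.
Modified duration = D_Mac / (1 + y) = 5.08849 / 1.1095 = 4.58629 years.

4.586 years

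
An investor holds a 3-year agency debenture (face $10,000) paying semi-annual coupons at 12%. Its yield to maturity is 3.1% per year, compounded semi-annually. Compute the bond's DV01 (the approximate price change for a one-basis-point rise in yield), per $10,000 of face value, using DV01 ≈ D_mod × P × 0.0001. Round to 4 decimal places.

$3.2743

Periodic yield y = 0.0155.
  t   CF        PV=CF/(1+0.0155)^t    t·PV
  1       600.00       590.8419       590.8419
  2       600.00       581.8237     1,163.6474
  3       600.00       572.9431     1,718.8292
  4       600.00       564.1980     2,256.7920
  5       600.00       555.5864     2,777.9320
  6    10,600.00     9,665.5439    57,993.2636
  Σ                 12,530.9370    66,501.3061
P = 12,530.9370; D_Mac = 5.30697 half-year periods = 2.65348 yrs; D_mod = 2.61298 yrs.
DV01 ≈ 2.61298 × 12,530.9370 × 0.0001 = 3.274313.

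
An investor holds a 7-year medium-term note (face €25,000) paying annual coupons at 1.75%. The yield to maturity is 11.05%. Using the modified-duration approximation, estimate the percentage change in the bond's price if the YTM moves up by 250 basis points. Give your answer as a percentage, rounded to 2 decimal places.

Periodic yield y = 0.1105. Modified duration first:
  t   CF        PV=CF/(1+0.1105)^t    t·PV
  1       437.50       393.9667       393.9667
  2       437.50       354.7651       709.5303
  3       437.50       319.4643       958.3930
  4       437.50       287.6761     1,150.7045
  5       437.50       259.0510     1,295.2549
  6       437.50       233.2742     1,399.6451
  7    25,437.50    12,213.6223    85,495.3563
  Σ                 14,061.8197    91,402.8507
P = 14,061.8197; D_Mac = 6.50007 yrs; D_mod = 6.50007/(1+0.1105) = 5.85328 yrs.
ΔP/P ≈ -D_mod · Δy = -5.85328 × (+0.025) = -0.146332 = -14.6332%.

-14.63%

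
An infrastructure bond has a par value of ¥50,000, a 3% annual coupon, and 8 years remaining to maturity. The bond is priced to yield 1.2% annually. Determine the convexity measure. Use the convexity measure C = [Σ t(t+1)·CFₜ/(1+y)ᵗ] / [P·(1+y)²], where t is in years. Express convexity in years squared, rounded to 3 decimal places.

61.970

With y = 0.012:
  t   CF        PV=CF/(1+0.012)^t    t·PV        t(t+1)·PV
  1     1,500.00     1,482.2134     1,482.2134       2,964.4269
  2     1,500.00     1,464.6378     2,929.2756       8,787.8267
  3     1,500.00     1,447.2705     4,341.8116      17,367.2465
  4     1,500.00     1,430.1092     5,720.4369      28,602.1846
  5     1,500.00     1,413.1514     7,065.7571      42,394.5423
  6     1,500.00     1,396.3947     8,378.3681      58,648.5764
  7     1,500.00     1,379.8366     9,658.8564      77,270.8516
  8    51,500.00    46,812.6395   374,501.1158   3,370,510.0423
  Σ                 56,826.2532   414,077.8349   3,606,545.6972
P = 56,826.2532.
Convexity = Σ t(t+1)·PV / [P·(1+y)²] = 3,606,545.6972 / (56,826.2532 × 1.024144) = 61.96999.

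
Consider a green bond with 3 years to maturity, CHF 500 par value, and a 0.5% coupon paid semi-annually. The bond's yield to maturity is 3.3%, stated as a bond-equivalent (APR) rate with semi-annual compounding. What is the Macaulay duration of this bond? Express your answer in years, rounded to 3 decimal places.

Periodic yield y = 0.0165. Discount each cash flow and weight by its period:
  t   CF        PV=CF/(1+0.0165)^t    t·PV
  1         1.25         1.2297         1.2297
  2         1.25         1.2097         2.4195
  3         1.25         1.1901         3.5703
  4         1.25         1.1708         4.6832
  5         1.25         1.1518         5.7589
  6       501.25       454.3705     2,726.2228
  Σ                    460.3226     2,743.8844
Price P = Σ PV = 460.3226.
Macaulay duration = Σ(t·PV) / P = 2,743.8844 / 460.3226 = 5.96079 half-year periods.
In years: 5.96079 / 2 = 2.98039 years.

2.980 years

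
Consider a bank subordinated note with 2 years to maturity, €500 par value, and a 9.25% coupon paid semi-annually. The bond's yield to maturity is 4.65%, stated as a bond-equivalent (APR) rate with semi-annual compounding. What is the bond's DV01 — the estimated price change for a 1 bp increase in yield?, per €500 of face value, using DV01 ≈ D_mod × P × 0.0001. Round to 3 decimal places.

Periodic yield y = 0.02325.
  t   CF        PV=CF/(1+0.02325)^t    t·PV
  1       23.125        22.5996        22.5996
  2       23.125        22.0861        44.1721
  3       23.125        21.5842        64.7527
  4      523.125       477.1759     1,908.7034
  Σ                    543.4457     2,040.2278
P = 543.4457; D_Mac = 3.75424 half-year periods = 1.87712 yrs; D_mod = 1.83447 yrs.
DV01 ≈ 1.83447 × 543.4457 × 0.0001 = 0.099694.

€0.100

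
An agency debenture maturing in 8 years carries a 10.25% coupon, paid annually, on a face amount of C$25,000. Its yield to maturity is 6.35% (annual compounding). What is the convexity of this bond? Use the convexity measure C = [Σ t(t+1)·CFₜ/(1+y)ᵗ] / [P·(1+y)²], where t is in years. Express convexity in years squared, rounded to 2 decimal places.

With y = 0.0635:
  t   CF        PV=CF/(1+0.0635)^t    t·PV        t(t+1)·PV
  1     2,562.50     2,409.4969     2,409.4969       4,818.9939
  2     2,562.50     2,265.6295     4,531.2589      13,593.7768
  3     2,562.50     2,130.3521     6,391.0563      25,564.2254
  4     2,562.50     2,003.1520     8,012.6079      40,063.0393
  5     2,562.50     1,883.5467     9,417.7337      56,506.4024
  6     2,562.50     1,771.0830    10,626.4979      74,385.4850
  7     2,562.50     1,665.3343    11,657.3398      93,258.7181
  8    27,562.50    16,842.9691   134,743.7531   1,212,693.7780
  Σ                 30,971.5636   187,789.7445   1,520,884.4188
P = 30,971.5636.
Convexity = Σ t(t+1)·PV / [P·(1+y)²] = 1,520,884.4188 / (30,971.5636 × 1.131032) = 43.41683.

43.42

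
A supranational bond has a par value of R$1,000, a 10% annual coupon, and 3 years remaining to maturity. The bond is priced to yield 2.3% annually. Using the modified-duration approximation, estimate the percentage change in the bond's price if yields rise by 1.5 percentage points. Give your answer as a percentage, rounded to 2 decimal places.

-4.05%

Periodic yield y = 0.023. Modified duration first:
  t   CF        PV=CF/(1+0.023)^t    t·PV
  1       100.00        97.7517        97.7517
  2       100.00        95.5540       191.1079
  3     1,100.00     1,027.4620     3,082.3861
  Σ                  1,220.7677     3,371.2458
P = 1,220.7677; D_Mac = 2.76158 yrs; D_mod = 2.76158/(1+0.023) = 2.69949 yrs.
ΔP/P ≈ -D_mod · Δy = -2.69949 × (+0.015) = -0.040492 = -4.0492%.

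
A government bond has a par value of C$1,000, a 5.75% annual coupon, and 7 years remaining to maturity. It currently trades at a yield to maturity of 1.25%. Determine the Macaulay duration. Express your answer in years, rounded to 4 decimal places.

Periodic yield y = 0.0125. Discount each cash flow and weight by its year:
  t   CF        PV=CF/(1+0.0125)^t    t·PV
  1        57.50        56.7901        56.7901
  2        57.50        56.0890       112.1780
  3        57.50        55.3966       166.1897
  4        57.50        54.7126       218.8506
  5        57.50        54.0372       270.1859
  6        57.50        53.3701       320.2203
  7     1,057.50       969.4271     6,785.9896
  Σ                  1,299.8227     7,930.4043
Price P = Σ PV = 1,299.8227.
Macaulay duration = Σ(t·PV) / P = 7,930.4043 / 1,299.8227 = 6.10114 years.

6.1011 years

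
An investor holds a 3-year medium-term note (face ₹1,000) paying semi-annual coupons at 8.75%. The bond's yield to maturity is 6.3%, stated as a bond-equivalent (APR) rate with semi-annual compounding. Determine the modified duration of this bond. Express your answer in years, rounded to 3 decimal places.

Periodic yield y = 0.0315. First find Macaulay duration:
  t   CF        PV=CF/(1+0.0315)^t    t·PV
  1        43.75        42.4140        42.4140
  2        43.75        41.1187        82.2374
  3        43.75        39.8630       119.5891
  4        43.75        38.6457       154.5828
  5        43.75        37.4655       187.3277
  6     1,043.75       866.5250     5,199.1500
  Σ                  1,066.0319     5,785.3009
P = 1,066.0319; Macaulay duration = 5,785.3009 / 1,066.0319 = 5.42695 half-year periods = 2.71347 years.
Modified duration = D_Mac / (1 + y) = 2.71347 / 1.0315 = 2.63061 years.

2.631 years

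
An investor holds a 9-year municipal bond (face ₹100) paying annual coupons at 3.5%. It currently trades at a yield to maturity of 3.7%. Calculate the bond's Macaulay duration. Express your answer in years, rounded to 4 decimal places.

7.8638 years

Periodic yield y = 0.037. Discount each cash flow and weight by its year:
  t   CF        PV=CF/(1+0.037)^t    t·PV
  1         3.50         3.3751         3.3751
  2         3.50         3.2547         6.5094
  3         3.50         3.1386         9.4157
  4         3.50         3.0266        12.1063
  5         3.50         2.9186        14.5930
  6         3.50         2.8145        16.8868
  7         3.50         2.7140        18.9983
  8         3.50         2.6172        20.9377
  9       103.50        74.6331       671.6980
  Σ                     98.4924       774.5203
Price P = Σ PV = 98.4924.
Macaulay duration = Σ(t·PV) / P = 774.5203 / 98.4924 = 7.86376 years.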